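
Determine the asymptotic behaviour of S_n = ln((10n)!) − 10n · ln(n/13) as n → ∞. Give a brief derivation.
S_n ~ 10n · (ln 130 − 1) + O(ln n)

Stirling: ln((10n)!) = 10n ln(10n) − 10n + O(ln n).
  S_n = 10n ln(10n) − 10n − 10n ln(n/13) + O(ln n)
      = 10n ln(10n) − 10n ln n + 10n ln 13 − 10n + O(ln n)
      = 10n ln 10 + 10n ln 13 − 10n + O(ln n)
      = 10n (ln 130 − 1) + O(ln n).
Numerically ln(130) − 1 ≈ 3.8675.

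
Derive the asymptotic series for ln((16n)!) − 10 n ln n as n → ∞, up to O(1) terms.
ln((16n)!) − 10 n ln n = 6 n ln n + 16(ln 16 − 1) n + (1/2) ln(2π·16n) + O(1/n)

Stirling: ln((16n)!) = 16n ln(16n) − 16n + (1/2) ln(2π·16n) + O(1/n).
Expand 16n ln(16n) = 16n (ln n + ln 16) = 16n ln n + 16n ln 16.
Subtract 10n ln n: leading term is (16 − 10) n ln n = 6 n ln n. The next term is 16n ln 16 − 16n = 16(ln 16 − 1) n. Then the (1/2) ln(2π·16n) correction.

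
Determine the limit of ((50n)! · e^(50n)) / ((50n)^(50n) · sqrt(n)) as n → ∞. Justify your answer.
lim = sqrt(2π·50)

Stirling: (50n)! ~ sqrt(2π·50n) · (50n/e)^(50n). Hence
  (50n)! · e^(50n) / (50n)^(50n) ~ sqrt(2π·50n).
Dividing by sqrt(n): sqrt(2π·50n) / sqrt(n) = sqrt(2π·50) · n^((1−1)/2), so the limit is sqrt(2π·50).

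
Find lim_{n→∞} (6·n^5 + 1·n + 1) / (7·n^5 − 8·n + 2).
lim = 6/7

For large n the leading n^5 terms dominate both numerator and denominator. Dividing top and bottom by n^5, every other term tends to 0, leaving 6/7.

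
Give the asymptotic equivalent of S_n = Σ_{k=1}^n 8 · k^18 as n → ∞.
S_n ~ 8 · n^19 / 19

By integral comparison (Euler-Maclaurin), Σ_{k=1}^n 8 · k^18 = 8 · ∫_0^n x^18 dx + O(n^18) = 8 · n^19/19 + O(n^18). (Equivalently, Faulhaber's formula gives the same leading term.)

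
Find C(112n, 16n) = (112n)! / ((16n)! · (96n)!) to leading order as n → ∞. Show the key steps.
C(112n, 16n) ~ (823543/46656)^(16n) · sqrt(7/(12π·16n))

Write N = 16n. Apply Stirling to each factorial:
  (7N)! ~ sqrt(2π·7N) · (7N/e)^(7N),
  N! ~ sqrt(2π N) · (N/e)^N,
  (6N)! ~ sqrt(2π·6N) · (6N/e)^(6N).
The exponential factors combine to (7N)^(7N) / (N^N · (6N)^(6N)) = 7^(7N)/6^(6N) = (7^7/6^6)^N = (823543/46656)^N.
The square-root prefactors combine to sqrt(2π·7N) / (sqrt(2π N)·sqrt(2π·6N)) = sqrt(7 / (2π·6·N)) = sqrt(7/(12π·16n)).
Substituting N = 16n: C(112n, 16n) ~ (823543/46656)^(16n) · sqrt(7/(12π·16n)).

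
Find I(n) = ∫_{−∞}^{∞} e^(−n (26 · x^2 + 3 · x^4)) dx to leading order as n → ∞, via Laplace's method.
I(n) ~ sqrt(π/(26n))

φ(x) = 26 · x^2 + 3 · x^4 has its unique global minimum at x* = 0 (since φ'(x) = 52x + 12x^3 = 0 only at x = 0 for real x with both coefficients positive, and φ → ∞ as |x| → ∞). At x* = 0, φ(0) = 0 and φ''(0) = 52. Laplace's method then gives
  I(n) ~ sqrt(2π / (n · φ''(0))) · e^(−n φ(0)) = sqrt(2π / (52n)) = sqrt(π/(26n)).
The 3 · x^4 term contributes only at subleading order (an O(1/n) relative correction).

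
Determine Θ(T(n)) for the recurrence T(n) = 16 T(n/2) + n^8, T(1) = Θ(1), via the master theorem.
T(n) = Θ(n^8)

log_2 16 ≈ 4.000. f(n) = n^8 dominates n^(log_2 16) since 8 > 4.000, and the regularity condition a·f(n/b) = 16·(n/2)^8 = (16/256)·n^8 ≤ c·f(n) holds with c = 16/256 ≈ 0.0625 < 1. So this is Case 3: T(n) = Θ(f(n)) = Θ(n^8).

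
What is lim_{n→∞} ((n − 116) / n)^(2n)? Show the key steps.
lim = e^(−232)

Rewrite as (1 − 116/n)^(2n). By the standard limit (1 + x/n)^n → e^x, we have (1 − 116/n)^n → e^(−116), and raising to the 2nd power gives e^(−232).
More precisely, ln[(1 − 116/n)^(2n)] = 2n · ln(1 − 116/n) = 2n · (-116/n + O(1/n^2)) = -232 + O(1/n) → -232.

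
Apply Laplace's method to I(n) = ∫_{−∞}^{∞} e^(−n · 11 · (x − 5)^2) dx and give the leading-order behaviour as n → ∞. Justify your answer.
I(n) = sqrt(π/(11n))

Here φ(x) = 11 · (x − 5)^2 has its unique minimum at x* = 5 with φ(x*) = 0 and φ''(x*) = 22. Laplace's method gives
  I(n) ~ e^(−n φ(x*)) · sqrt(2π / (n · φ''(x*))) = sqrt(2π / (22n)) = sqrt(π/(11n)).
This is exact: substituting u = (x − 5)·sqrt(11n) gives I(n) = (1/sqrt(11n)) ∫_{−∞}^{∞} e^(−u^2) du = sqrt(π/(11n)).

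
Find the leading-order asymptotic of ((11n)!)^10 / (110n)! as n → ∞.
((11n)!)^10/(110n)! ~ ((2π·11n)^(9/2) / sqrt(10)) · 10^(−10·11n)  →  0

Write N = 11n. Stirling: N! ~ sqrt(2π N)(N/e)^N and (10N)! ~ sqrt(2π·10N)·(10N/e)^(10N).
  (N!)^10/(10N)! ~ (2π N)^(10/2) (N/e)^(10N) / [sqrt(2π·10N) (10N/e)^(10N)]
     = (2π N)^(10/2) / sqrt(2π·10N) · (N/(10N))^(10N)
     = (2π N)^((10−1)/2) / sqrt(10) · 10^(−10N).
Since 10^10 > 1, the factor 10^(−10N) decays exponentially, so the ratio → 0. Substituting N = 11n gives the stated form.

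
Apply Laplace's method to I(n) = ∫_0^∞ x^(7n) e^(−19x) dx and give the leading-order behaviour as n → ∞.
I(n) ~ (sqrt(2π·7n) / 19) · (7n/(19e))^(7n)

Write the integrand as exp(7n ln x − 19x) and set f(x) = 7n ln x − 19x. Then f'(x) = 7n/x − 19 = 0 at x* = 7n/19, and f''(x*) = −7n/x*^2 = −19^2/(7n). Laplace's method (interior maximum) gives
  I(n) ~ e^(f(x*)) · sqrt(2π / |f''(x*)|)
        = exp(7n ln(7n/19) − 7n) · sqrt(2π · 7n / 19^2)
        = (7n/19)^(7n) e^(−7n) · sqrt(2π·7n) / 19
        = (sqrt(2π·7n) / 19) · (7n/(19e))^(7n).
This matches Γ(7n+1)/19^(7n+1) with Stirling applied to Γ.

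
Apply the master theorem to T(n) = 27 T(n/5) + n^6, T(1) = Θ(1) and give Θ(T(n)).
T(n) = Θ(n^6)

log_5 27 ≈ 2.048. f(n) = n^6 dominates n^(log_5 27) since 6 > 2.048, and the regularity condition a·f(n/b) = 27·(n/5)^6 = (27/15625)·n^6 ≤ c·f(n) holds with c = 27/15625 ≈ 0.00173 < 1. So this is Case 3: T(n) = Θ(f(n)) = Θ(n^6).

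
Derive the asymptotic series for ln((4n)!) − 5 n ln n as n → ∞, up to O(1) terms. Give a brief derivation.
ln((4n)!) − 5 n ln n = −n ln n + 4(ln 4 − 1) n + (1/2) ln(2π·4n) + O(1/n)

Stirling: ln((4n)!) = 4n ln(4n) − 4n + (1/2) ln(2π·4n) + O(1/n).
Expand 4n ln(4n) = 4n (ln n + ln 4) = 4n ln n + 4n ln 4.
Subtract 5n ln n: leading term is (4 − 5) n ln n = −n ln n. The next term is 4n ln 4 − 4n = 4(ln 4 − 1) n. Then the (1/2) ln(2π·4n) correction.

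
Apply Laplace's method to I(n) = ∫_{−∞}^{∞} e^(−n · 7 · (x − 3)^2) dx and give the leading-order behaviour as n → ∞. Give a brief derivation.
I(n) = sqrt(π/(7n))

Here φ(x) = 7 · (x − 3)^2 has its unique minimum at x* = 3 with φ(x*) = 0 and φ''(x*) = 14. Laplace's method gives
  I(n) ~ e^(−n φ(x*)) · sqrt(2π / (n · φ''(x*))) = sqrt(2π / (14n)) = sqrt(π/(7n)).
This is exact: substituting u = (x − 3)·sqrt(7n) gives I(n) = (1/sqrt(7n)) ∫_{−∞}^{∞} e^(−u^2) du = sqrt(π/(7n)).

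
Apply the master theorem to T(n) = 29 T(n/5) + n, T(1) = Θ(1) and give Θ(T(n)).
T(n) = Θ(n^(log_5 29))

Master theorem: compare f(n) = n to n^(log_5 29) where log_5 29 ≈ 2.092. Since 1 < log_5 29, we have f(n) = O(n^(log_5 29 − ε)) for some ε > 0 — Case 1. Hence T(n) = Θ(n^(log_5 29)).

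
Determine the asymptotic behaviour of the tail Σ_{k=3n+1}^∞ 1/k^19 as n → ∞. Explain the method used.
Σ_{k>3n} 1/k^19 ~ 1/(18 · (3n)^18)

Compare to the integral: ∫_{3n}^∞ x^(−19) dx = [−x^(−18)/18]_{3n}^∞ = 1/((19−1)·(3n)^18). Euler-Maclaurin then gives
  Σ_{k>3n} 1/k^19 = ∫_{3n}^∞ dx/x^19 − 1/(2·(3n)^19) + O(1/(3n)^20).
(Equivalently this is ζ(19) − Σ_{k≤3n} 1/k^19.)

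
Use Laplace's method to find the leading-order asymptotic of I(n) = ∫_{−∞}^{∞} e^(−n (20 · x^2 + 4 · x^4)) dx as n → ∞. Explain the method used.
I(n) ~ sqrt(π/(20n))

φ(x) = 20 · x^2 + 4 · x^4 has its unique global minimum at x* = 0 (since φ'(x) = 40x + 16x^3 = 0 only at x = 0 for real x with both coefficients positive, and φ → ∞ as |x| → ∞). At x* = 0, φ(0) = 0 and φ''(0) = 40. Laplace's method then gives
  I(n) ~ sqrt(2π / (n · φ''(0))) · e^(−n φ(0)) = sqrt(2π / (40n)) = sqrt(π/(20n)).
The 4 · x^4 term contributes only at subleading order (an O(1/n) relative correction).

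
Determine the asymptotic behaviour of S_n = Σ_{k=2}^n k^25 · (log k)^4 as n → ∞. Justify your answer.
S_n ~ n^26 · (log n)^4 / 26

By integral comparison, S_n = ∫_1^n x^25 · (log x)^4 dx + O(n^25 · (log n)^4). For the integral, the leading term of ∫_1^n x^25 (log x)^4 dx is n^26/26 · (log n)^4 (by repeated integration by parts; each step lowers the log-exponent and produces a relatively O(1/log n) correction). Hence S_n ~ n^26 · (log n)^4 / 26.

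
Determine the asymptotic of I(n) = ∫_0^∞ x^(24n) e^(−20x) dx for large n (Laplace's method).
I(n) ~ (sqrt(2π·24n) / 20) · (24n/(20e))^(24n)

Write the integrand as exp(24n ln x − 20x) and set f(x) = 24n ln x − 20x. Then f'(x) = 24n/x − 20 = 0 at x* = 24n/20, and f''(x*) = −24n/x*^2 = −20^2/(24n). Laplace's method (interior maximum) gives
  I(n) ~ e^(f(x*)) · sqrt(2π / |f''(x*)|)
        = exp(24n ln(24n/20) − 24n) · sqrt(2π · 24n / 20^2)
        = (24n/20)^(24n) e^(−24n) · sqrt(2π·24n) / 20
        = (sqrt(2π·24n) / 20) · (24n/(20e))^(24n).
This matches Γ(24n+1)/20^(24n+1) with Stirling applied to Γ.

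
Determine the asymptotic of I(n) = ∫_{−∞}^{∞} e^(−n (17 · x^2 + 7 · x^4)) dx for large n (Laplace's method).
I(n) ~ sqrt(π/(17n))

φ(x) = 17 · x^2 + 7 · x^4 has its unique global minimum at x* = 0 (since φ'(x) = 34x + 28x^3 = 0 only at x = 0 for real x with both coefficients positive, and φ → ∞ as |x| → ∞). At x* = 0, φ(0) = 0 and φ''(0) = 34. Laplace's method then gives
  I(n) ~ sqrt(2π / (n · φ''(0))) · e^(−n φ(0)) = sqrt(2π / (34n)) = sqrt(π/(17n)).
The 7 · x^4 term contributes only at subleading order (an O(1/n) relative correction).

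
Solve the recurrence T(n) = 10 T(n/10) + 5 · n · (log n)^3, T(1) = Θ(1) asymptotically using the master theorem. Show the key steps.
T(n) = Θ(n · (log n)^4)

Here log_10 10 = 1 and f(n) = 5 · n · (log n)^3 = Θ(n^(log_10 10) · (log n)^3). This is the extended Case 2 of the master theorem (f matches the critical exponent up to log factors), giving T(n) = Θ(n^(log_10 10) · (log n)^(3+1)) = Θ(n · (log n)^4).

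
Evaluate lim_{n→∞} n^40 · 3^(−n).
lim = 0

Exponentials with base > 1 dominate every fixed polynomial: for any fixed c, n^c / 3^n → 0 as n → ∞ (e.g. by the ratio test, or by writing 3^n = e^(n ln 3) and noting e^(n ln 3) / n^c → ∞). Hence n^40 · 3^(−n) = n^40 / 3^n → 0.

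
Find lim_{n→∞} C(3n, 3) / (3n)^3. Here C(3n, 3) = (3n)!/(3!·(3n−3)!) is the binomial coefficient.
lim = 1/3! = 1/6

With N = 3n → ∞: C(N, 3) / N^3 = [N(N−1)…(N−2)] / (3! · N^3) = (1/3!) · 1 · (1 − 1/(3n)) · (1 − 2/(3n)). Each factor → 1 as N → ∞, so the limit is 1/3! = 1/6.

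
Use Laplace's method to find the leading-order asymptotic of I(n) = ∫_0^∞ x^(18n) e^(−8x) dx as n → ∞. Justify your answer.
I(n) ~ (sqrt(2π·18n) / 8) · (18n/(8e))^(18n)

Write the integrand as exp(18n ln x − 8x) and set f(x) = 18n ln x − 8x. Then f'(x) = 18n/x − 8 = 0 at x* = 18n/8, and f''(x*) = −18n/x*^2 = −8^2/(18n). Laplace's method (interior maximum) gives
  I(n) ~ e^(f(x*)) · sqrt(2π / |f''(x*)|)
        = exp(18n ln(18n/8) − 18n) · sqrt(2π · 18n / 8^2)
        = (18n/8)^(18n) e^(−18n) · sqrt(2π·18n) / 8
        = (sqrt(2π·18n) / 8) · (18n/(8e))^(18n).
This matches Γ(18n+1)/8^(18n+1) with Stirling applied to Γ.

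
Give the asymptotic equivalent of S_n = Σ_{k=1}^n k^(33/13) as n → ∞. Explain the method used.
S_n ~ (13/46) · n^(46/13)

Integral comparison: Σ_{k=1}^n k^(33/13) = ∫_0^n x^(33/13) dx + O(n^(33/13)). The integral is n^(1 + 33/13) / (1 + 33/13) = n^((33+13)/13) / ((33+13)/13) = (13/46) · n^(46/13).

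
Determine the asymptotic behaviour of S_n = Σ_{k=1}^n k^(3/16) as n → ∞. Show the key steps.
S_n ~ (16/19) · n^(19/16)

Integral comparison: Σ_{k=1}^n k^(3/16) = ∫_0^n x^(3/16) dx + O(n^(3/16)). The integral is n^(1 + 3/16) / (1 + 3/16) = n^((3+16)/16) / ((3+16)/16) = (16/19) · n^(19/16).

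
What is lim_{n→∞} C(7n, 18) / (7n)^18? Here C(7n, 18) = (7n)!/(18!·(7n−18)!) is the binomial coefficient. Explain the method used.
lim = 1/18! = 1/6402373705728000

With N = 7n → ∞: C(N, 18) / N^18 = [N(N−1)…(N−17)] / (18! · N^18) = (1/18!) · 1 · (1 − 1/(7n)) · … · (1 − 17/(7n)). Each factor → 1 as N → ∞, so the limit is 1/18! = 1/6402373705728000.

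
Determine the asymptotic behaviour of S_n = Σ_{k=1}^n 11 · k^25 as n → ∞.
S_n ~ 11 · n^26 / 26

By integral comparison (Euler-Maclaurin), Σ_{k=1}^n 11 · k^25 = 11 · ∫_0^n x^25 dx + O(n^25) = 11 · n^26/26 + O(n^25). (Equivalently, Faulhaber's formula gives the same leading term.)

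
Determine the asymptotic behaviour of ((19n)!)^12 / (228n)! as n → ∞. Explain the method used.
((19n)!)^12/(228n)! ~ ((2π·19n)^(11/2) / sqrt(12)) · 12^(−12·19n)  →  0

Write N = 19n. Stirling: N! ~ sqrt(2π N)(N/e)^N and (12N)! ~ sqrt(2π·12N)·(12N/e)^(12N).
  (N!)^12/(12N)! ~ (2π N)^(12/2) (N/e)^(12N) / [sqrt(2π·12N) (12N/e)^(12N)]
     = (2π N)^(12/2) / sqrt(2π·12N) · (N/(12N))^(12N)
     = (2π N)^((12−1)/2) / sqrt(12) · 12^(−12N).
Since 12^12 > 1, the factor 12^(−12N) decays exponentially, so the ratio → 0. Substituting N = 19n gives the stated form.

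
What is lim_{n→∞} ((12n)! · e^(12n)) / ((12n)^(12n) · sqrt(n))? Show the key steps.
lim = sqrt(2π·12)

Stirling: (12n)! ~ sqrt(2π·12n) · (12n/e)^(12n). Hence
  (12n)! · e^(12n) / (12n)^(12n) ~ sqrt(2π·12n).
Dividing by sqrt(n): sqrt(2π·12n) / sqrt(n) = sqrt(2π·12) · n^((1−1)/2), so the limit is sqrt(2π·12).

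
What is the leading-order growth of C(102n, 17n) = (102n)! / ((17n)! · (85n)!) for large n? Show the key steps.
C(102n, 17n) ~ (46656/3125)^(17n) · sqrt(3/(5π·17n))

Write N = 17n. Apply Stirling to each factorial:
  (6N)! ~ sqrt(2π·6N) · (6N/e)^(6N),
  N! ~ sqrt(2π N) · (N/e)^N,
  (5N)! ~ sqrt(2π·5N) · (5N/e)^(5N).
The exponential factors combine to (6N)^(6N) / (N^N · (5N)^(5N)) = 6^(6N)/5^(5N) = (6^6/5^5)^N = (46656/3125)^N.
The square-root prefactors combine to sqrt(2π·6N) / (sqrt(2π N)·sqrt(2π·5N)) = sqrt(6 / (2π·5·N)) = sqrt(3/(5π·17n)).
Substituting N = 17n: C(102n, 17n) ~ (46656/3125)^(17n) · sqrt(3/(5π·17n)).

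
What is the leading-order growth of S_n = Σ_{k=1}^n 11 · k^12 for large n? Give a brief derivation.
S_n ~ 11 · n^13 / 13

By integral comparison (Euler-Maclaurin), Σ_{k=1}^n 11 · k^12 = 11 · ∫_0^n x^12 dx + O(n^12) = 11 · n^13/13 + O(n^12). (Equivalently, Faulhaber's formula gives the same leading term.)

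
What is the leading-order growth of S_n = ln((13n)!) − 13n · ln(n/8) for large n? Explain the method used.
S_n ~ 13n · (ln 104 − 1) + O(ln n)

Stirling: ln((13n)!) = 13n ln(13n) − 13n + O(ln n).
  S_n = 13n ln(13n) − 13n − 13n ln(n/8) + O(ln n)
      = 13n ln(13n) − 13n ln n + 13n ln 8 − 13n + O(ln n)
      = 13n ln 13 + 13n ln 8 − 13n + O(ln n)
      = 13n (ln 104 − 1) + O(ln n).
Numerically ln(104) − 1 ≈ 3.6444.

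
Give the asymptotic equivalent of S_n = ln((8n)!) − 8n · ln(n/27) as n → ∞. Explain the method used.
S_n ~ 8n · (ln 216 − 1) + O(ln n)

Stirling: ln((8n)!) = 8n ln(8n) − 8n + O(ln n).
  S_n = 8n ln(8n) − 8n − 8n ln(n/27) + O(ln n)
      = 8n ln(8n) − 8n ln n + 8n ln 27 − 8n + O(ln n)
      = 8n ln 8 + 8n ln 27 − 8n + O(ln n)
      = 8n (ln 216 − 1) + O(ln n).
Numerically ln(216) − 1 ≈ 4.3753.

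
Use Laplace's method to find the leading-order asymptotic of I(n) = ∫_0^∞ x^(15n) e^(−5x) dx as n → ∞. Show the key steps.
I(n) ~ (sqrt(2π·15n) / 5) · (15n/(5e))^(15n)

Write the integrand as exp(15n ln x − 5x) and set f(x) = 15n ln x − 5x. Then f'(x) = 15n/x − 5 = 0 at x* = 15n/5, and f''(x*) = −15n/x*^2 = −5^2/(15n). Laplace's method (interior maximum) gives
  I(n) ~ e^(f(x*)) · sqrt(2π / |f''(x*)|)
        = exp(15n ln(15n/5) − 15n) · sqrt(2π · 15n / 5^2)
        = (15n/5)^(15n) e^(−15n) · sqrt(2π·15n) / 5
        = (sqrt(2π·15n) / 5) · (15n/(5e))^(15n).
This matches Γ(15n+1)/5^(15n+1) with Stirling applied to Γ.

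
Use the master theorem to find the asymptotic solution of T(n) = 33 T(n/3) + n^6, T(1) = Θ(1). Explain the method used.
T(n) = Θ(n^6)

log_3 33 ≈ 3.183. f(n) = n^6 dominates n^(log_3 33) since 6 > 3.183, and the regularity condition a·f(n/b) = 33·(n/3)^6 = (33/729)·n^6 ≤ c·f(n) holds with c = 33/729 ≈ 0.0453 < 1. So this is Case 3: T(n) = Θ(f(n)) = Θ(n^6).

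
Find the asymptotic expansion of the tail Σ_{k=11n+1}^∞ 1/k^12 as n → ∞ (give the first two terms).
Σ_{k>11n} 1/k^12 = 1/(11 · (11n)^11) − 1/(2 · (11n)^12) + O(1/(11n)^13)

Compare to the integral: ∫_{11n}^∞ x^(−12) dx = [−x^(−11)/11]_{11n}^∞ = 1/((12−1)·(11n)^11). The Euler-Maclaurin correction adds −f(11n)/2 = −1/(2·(11n)^12). Euler-Maclaurin then gives
  Σ_{k>11n} 1/k^12 = ∫_{11n}^∞ dx/x^12 − 1/(2·(11n)^12) + O(1/(11n)^13).
(Equivalently this is ζ(12) − Σ_{k≤11n} 1/k^12.)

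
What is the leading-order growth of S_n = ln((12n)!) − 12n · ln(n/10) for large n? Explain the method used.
S_n ~ 12n · (ln 120 − 1) + O(ln n)

Stirling: ln((12n)!) = 12n ln(12n) − 12n + O(ln n).
  S_n = 12n ln(12n) − 12n − 12n ln(n/10) + O(ln n)
      = 12n ln(12n) − 12n ln n + 12n ln 10 − 12n + O(ln n)
      = 12n ln 12 + 12n ln 10 − 12n + O(ln n)
      = 12n (ln 120 − 1) + O(ln n).
Numerically ln(120) − 1 ≈ 3.7875.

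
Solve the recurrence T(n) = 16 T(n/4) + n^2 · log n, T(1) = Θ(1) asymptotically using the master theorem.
T(n) = Θ(n^2 · (log n)^2)

Here log_4 16 = 2 and f(n) = n^2 · log n = Θ(n^(log_4 16) · (log n)^1). This is the extended Case 2 of the master theorem (f matches the critical exponent up to log factors), giving T(n) = Θ(n^(log_4 16) · (log n)^(1+1)) = Θ(n^2 · (log n)^2).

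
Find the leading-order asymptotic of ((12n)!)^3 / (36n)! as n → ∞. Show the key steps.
((12n)!)^3/(36n)! ~ ((2π·12n)^(2/2) / sqrt(3)) · 3^(−3·12n)  →  0

Write N = 12n. Stirling: N! ~ sqrt(2π N)(N/e)^N and (3N)! ~ sqrt(2π·3N)·(3N/e)^(3N).
  (N!)^3/(3N)! ~ (2π N)^(3/2) (N/e)^(3N) / [sqrt(2π·3N) (3N/e)^(3N)]
     = (2π N)^(3/2) / sqrt(2π·3N) · (N/(3N))^(3N)
     = (2π N)^((3−1)/2) / sqrt(3) · 3^(−3N).
Since 3^3 > 1, the factor 3^(−3N) decays exponentially, so the ratio → 0. Substituting N = 12n gives the stated form.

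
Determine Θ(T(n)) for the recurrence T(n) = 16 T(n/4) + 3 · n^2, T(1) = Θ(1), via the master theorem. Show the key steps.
T(n) = Θ(n^2 log n)

log_4 16 = 2, and f(n) = 3 · n^2 = Θ(n^(log_4 16)). This is Case 2 of the master theorem: T(n) = Θ(f(n) · log n) = Θ(n^2 log n).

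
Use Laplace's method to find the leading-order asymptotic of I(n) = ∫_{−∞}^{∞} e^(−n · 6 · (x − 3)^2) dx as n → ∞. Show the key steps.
I(n) = sqrt(π/(6n))

Here φ(x) = 6 · (x − 3)^2 has its unique minimum at x* = 3 with φ(x*) = 0 and φ''(x*) = 12. Laplace's method gives
  I(n) ~ e^(−n φ(x*)) · sqrt(2π / (n · φ''(x*))) = sqrt(2π / (12n)) = sqrt(π/(6n)).
This is exact: substituting u = (x − 3)·sqrt(6n) gives I(n) = (1/sqrt(6n)) ∫_{−∞}^{∞} e^(−u^2) du = sqrt(π/(6n)).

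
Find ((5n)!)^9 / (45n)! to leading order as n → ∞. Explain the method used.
((5n)!)^9/(45n)! ~ ((2π·5n)^(8/2) / 3) · 9^(−9·5n)  →  0

Write N = 5n. Stirling: N! ~ sqrt(2π N)(N/e)^N and (9N)! ~ sqrt(2π·9N)·(9N/e)^(9N).
  (N!)^9/(9N)! ~ (2π N)^(9/2) (N/e)^(9N) / [sqrt(2π·9N) (9N/e)^(9N)]
     = (2π N)^(9/2) / sqrt(2π·9N) · (N/(9N))^(9N)
     = (2π N)^((9−1)/2) / 3 · 9^(−9N).
Since 9^9 > 1, the factor 9^(−9N) decays exponentially, so the ratio → 0. Substituting N = 5n gives the stated form.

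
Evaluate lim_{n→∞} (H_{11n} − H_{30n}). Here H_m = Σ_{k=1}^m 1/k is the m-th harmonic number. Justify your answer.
lim = ln(11/30)

Euler-Maclaurin gives H_m = ln m + γ + 1/(2m) + O(1/m^2). The γ and O(1/m) terms cancel in the difference:
  H_{11n} − H_{30n} = ln(11n) − ln(30n) + O(1/n) = ln(11/30) + O(1/n).
Hence the limit is ln(11/30).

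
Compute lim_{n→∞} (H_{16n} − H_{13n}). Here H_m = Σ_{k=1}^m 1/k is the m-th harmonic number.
lim = ln(16/13)

Euler-Maclaurin gives H_m = ln m + γ + 1/(2m) + O(1/m^2). The γ and O(1/m) terms cancel in the difference:
  H_{16n} − H_{13n} = ln(16n) − ln(13n) + O(1/n) = ln(16/13) + O(1/n).
Hence the limit is ln(16/13).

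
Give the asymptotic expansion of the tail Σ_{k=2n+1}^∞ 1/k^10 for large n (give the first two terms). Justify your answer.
Σ_{k>2n} 1/k^10 = 1/(9 · (2n)^9) − 1/(2 · (2n)^10) + O(1/(2n)^11)

Compare to the integral: ∫_{2n}^∞ x^(−10) dx = [−x^(−9)/9]_{2n}^∞ = 1/((10−1)·(2n)^9). The Euler-Maclaurin correction adds −f(2n)/2 = −1/(2·(2n)^10). Euler-Maclaurin then gives
  Σ_{k>2n} 1/k^10 = ∫_{2n}^∞ dx/x^10 − 1/(2·(2n)^10) + O(1/(2n)^11).
(Equivalently this is ζ(10) − Σ_{k≤2n} 1/k^10.)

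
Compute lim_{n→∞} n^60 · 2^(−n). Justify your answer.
lim = 0

Exponentials with base > 1 dominate every fixed polynomial: for any fixed c, n^c / 2^n → 0 as n → ∞ (e.g. by the ratio test, or by writing 2^n = e^(n ln 2) and noting e^(n ln 2) / n^c → ∞). Hence n^60 · 2^(−n) = n^60 / 2^n → 0.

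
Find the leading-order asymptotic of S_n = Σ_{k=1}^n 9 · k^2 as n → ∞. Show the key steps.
S_n ~ 3 · n^3

By integral comparison (Euler-Maclaurin), Σ_{k=1}^n 9 · k^2 = 9 · ∫_0^n x^2 dx + O(n^2) = 9 · n^3/3 = 3 · n^3 + O(n^2). (Equivalently, Faulhaber's formula gives the same leading term.)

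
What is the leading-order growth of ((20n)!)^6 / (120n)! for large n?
((20n)!)^6/(120n)! ~ ((2π·20n)^(5/2) / sqrt(6)) · 6^(−6·20n)  →  0

Write N = 20n. Stirling: N! ~ sqrt(2π N)(N/e)^N and (6N)! ~ sqrt(2π·6N)·(6N/e)^(6N).
  (N!)^6/(6N)! ~ (2π N)^(6/2) (N/e)^(6N) / [sqrt(2π·6N) (6N/e)^(6N)]
     = (2π N)^(6/2) / sqrt(2π·6N) · (N/(6N))^(6N)
     = (2π N)^((6−1)/2) / sqrt(6) · 6^(−6N).
Since 6^6 > 1, the factor 6^(−6N) decays exponentially, so the ratio → 0. Substituting N = 20n gives the stated form.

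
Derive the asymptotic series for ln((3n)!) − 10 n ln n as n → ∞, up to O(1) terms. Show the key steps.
ln((3n)!) − 10 n ln n = −7 n ln n + 3(ln 3 − 1) n + (1/2) ln(2π·3n) + O(1/n)

Stirling: ln((3n)!) = 3n ln(3n) − 3n + (1/2) ln(2π·3n) + O(1/n).
Expand 3n ln(3n) = 3n (ln n + ln 3) = 3n ln n + 3n ln 3.
Subtract 10n ln n: leading term is (3 − 10) n ln n = −7 n ln n. The next term is 3n ln 3 − 3n = 3(ln 3 − 1) n. Then the (1/2) ln(2π·3n) correction.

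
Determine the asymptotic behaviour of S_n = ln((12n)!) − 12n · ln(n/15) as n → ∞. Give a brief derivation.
S_n ~ 12n · (ln 180 − 1) + O(ln n)

Stirling: ln((12n)!) = 12n ln(12n) − 12n + O(ln n).
  S_n = 12n ln(12n) − 12n − 12n ln(n/15) + O(ln n)
      = 12n ln(12n) − 12n ln n + 12n ln 15 − 12n + O(ln n)
      = 12n ln 12 + 12n ln 15 − 12n + O(ln n)
      = 12n (ln 180 − 1) + O(ln n).
Numerically ln(180) − 1 ≈ 4.1930.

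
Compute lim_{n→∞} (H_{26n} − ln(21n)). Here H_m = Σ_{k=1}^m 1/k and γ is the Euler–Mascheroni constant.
lim = ln(26/21) + γ

By Euler-Maclaurin, H_m = ln m + γ + O(1/m). So
  H_{26n} − ln(21n) = ln(26n) + γ − ln(21n) + O(1/n)
                       = ln(26/21) + γ + O(1/n).
Hence the limit is ln(26/21) + γ.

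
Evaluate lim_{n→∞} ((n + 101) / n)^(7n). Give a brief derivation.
lim = e^707

Rewrite as (1 + 101/n)^(7n). By the standard limit (1 + x/n)^n → e^x, we have (1 + 101/n)^n → e^101, and raising to the 7th power gives e^707.
More precisely, ln[(1 + 101/n)^(7n)] = 7n · ln(1 + 101/n) = 7n · (101/n + O(1/n^2)) = 707 + O(1/n) → 707.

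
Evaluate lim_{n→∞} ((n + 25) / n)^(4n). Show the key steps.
lim = e^100

Rewrite as (1 + 25/n)^(4n). By the standard limit (1 + x/n)^n → e^x, we have (1 + 25/n)^n → e^25, and raising to the 4th power gives e^100.
More precisely, ln[(1 + 25/n)^(4n)] = 4n · ln(1 + 25/n) = 4n · (25/n + O(1/n^2)) = 100 + O(1/n) → 100.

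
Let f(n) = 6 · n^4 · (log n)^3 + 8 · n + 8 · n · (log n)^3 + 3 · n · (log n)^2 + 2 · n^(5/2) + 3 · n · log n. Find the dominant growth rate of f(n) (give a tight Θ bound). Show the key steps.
f(n) ∈ Θ(n^4 · (log n)^3)

Compare the terms by growth order. For large n, n^a · (log n)^b dominates n^a' · (log n)^b' iff a > a', or (a = a' and b > b'). Ranking the 6 terms shows the dominant one is 6 · n^4 · (log n)^3. Hence f(n) ∈ Θ(n^4 · (log n)^3).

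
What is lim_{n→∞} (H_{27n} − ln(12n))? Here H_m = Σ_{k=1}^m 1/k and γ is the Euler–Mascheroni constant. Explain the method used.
lim = ln(9/4) + γ

By Euler-Maclaurin, H_m = ln m + γ + O(1/m). So
  H_{27n} − ln(12n) = ln(27n) + γ − ln(12n) + O(1/n)
                       = ln(27/12) + γ + O(1/n).
Hence the limit is ln(27/12) + γ (= ln(9/4)).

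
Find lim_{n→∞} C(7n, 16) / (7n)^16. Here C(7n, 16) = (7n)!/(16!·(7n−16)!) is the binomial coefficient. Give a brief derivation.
lim = 1/16! = 1/20922789888000

With N = 7n → ∞: C(N, 16) / N^16 = [N(N−1)…(N−15)] / (16! · N^16) = (1/16!) · 1 · (1 − 1/(7n)) · … · (1 − 15/(7n)). Each factor → 1 as N → ∞, so the limit is 1/16! = 1/20922789888000.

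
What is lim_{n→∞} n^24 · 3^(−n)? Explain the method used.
lim = 0

Exponentials with base > 1 dominate every fixed polynomial: for any fixed c, n^c / 3^n → 0 as n → ∞ (e.g. by the ratio test, or by writing 3^n = e^(n ln 3) and noting e^(n ln 3) / n^c → ∞). Hence n^24 · 3^(−n) = n^24 / 3^n → 0.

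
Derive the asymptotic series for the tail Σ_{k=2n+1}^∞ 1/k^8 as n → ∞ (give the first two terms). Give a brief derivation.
Σ_{k>2n} 1/k^8 = 1/(7 · (2n)^7) − 1/(2 · (2n)^8) + O(1/(2n)^9)

Compare to the integral: ∫_{2n}^∞ x^(−8) dx = [−x^(−7)/7]_{2n}^∞ = 1/((8−1)·(2n)^7). The Euler-Maclaurin correction adds −f(2n)/2 = −1/(2·(2n)^8). Euler-Maclaurin then gives
  Σ_{k>2n} 1/k^8 = ∫_{2n}^∞ dx/x^8 − 1/(2·(2n)^8) + O(1/(2n)^9).
(Equivalently this is ζ(8) − Σ_{k≤2n} 1/k^8.)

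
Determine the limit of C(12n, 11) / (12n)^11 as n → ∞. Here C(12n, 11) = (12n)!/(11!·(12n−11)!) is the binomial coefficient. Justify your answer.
lim = 1/11! = 1/39916800

With N = 12n → ∞: C(N, 11) / N^11 = [N(N−1)…(N−10)] / (11! · N^11) = (1/11!) · 1 · (1 − 1/(12n)) · … · (1 − 10/(12n)). Each factor → 1 as N → ∞, so the limit is 1/11! = 1/39916800.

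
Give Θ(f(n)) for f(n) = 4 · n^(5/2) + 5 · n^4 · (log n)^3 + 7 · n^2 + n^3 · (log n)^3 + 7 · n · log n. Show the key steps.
f(n) ∈ Θ(n^4 · (log n)^3)

Compare the terms by growth order. For large n, n^a · (log n)^b dominates n^a' · (log n)^b' iff a > a', or (a = a' and b > b'). Ranking the 5 terms shows the dominant one is 5 · n^4 · (log n)^3. Hence f(n) ∈ Θ(n^4 · (log n)^3).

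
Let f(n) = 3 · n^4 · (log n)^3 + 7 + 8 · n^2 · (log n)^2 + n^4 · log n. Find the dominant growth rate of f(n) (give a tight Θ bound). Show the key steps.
f(n) ∈ Θ(n^4 · (log n)^3)

Compare the terms by growth order. For large n, n^a · (log n)^b dominates n^a' · (log n)^b' iff a > a', or (a = a' and b > b'). Ranking the 4 terms shows the dominant one is 3 · n^4 · (log n)^3. Hence f(n) ∈ Θ(n^4 · (log n)^3).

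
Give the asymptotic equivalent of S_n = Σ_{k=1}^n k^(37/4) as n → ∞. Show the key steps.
S_n ~ (4/41) · n^(41/4)

Integral comparison: Σ_{k=1}^n k^(37/4) = ∫_0^n x^(37/4) dx + O(n^(37/4)). The integral is n^(1 + 37/4) / (1 + 37/4) = n^((37+4)/4) / ((37+4)/4) = (4/41) · n^(41/4).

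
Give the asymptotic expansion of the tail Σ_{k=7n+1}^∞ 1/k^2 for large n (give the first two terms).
Σ_{k>7n} 1/k^2 = 1/(1 · (7n)) − 1/(2 · (7n)^2) + O(1/(7n)^3)

Compare to the integral: ∫_{7n}^∞ x^(−2) dx = [−x^(−1)/1]_{7n}^∞ = 1/((2−1)·(7n)). The Euler-Maclaurin correction adds −f(7n)/2 = −1/(2·(7n)^2). Euler-Maclaurin then gives
  Σ_{k>7n} 1/k^2 = ∫_{7n}^∞ dx/x^2 − 1/(2·(7n)^2) + O(1/(7n)^3).
(Equivalently this is ζ(2) − Σ_{k≤7n} 1/k^2.)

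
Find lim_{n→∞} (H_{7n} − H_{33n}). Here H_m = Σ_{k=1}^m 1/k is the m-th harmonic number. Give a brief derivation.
lim = ln(7/33)

Euler-Maclaurin gives H_m = ln m + γ + 1/(2m) + O(1/m^2). The γ and O(1/m) terms cancel in the difference:
  H_{7n} − H_{33n} = ln(7n) − ln(33n) + O(1/n) = ln(7/33) + O(1/n).
Hence the limit is ln(7/33).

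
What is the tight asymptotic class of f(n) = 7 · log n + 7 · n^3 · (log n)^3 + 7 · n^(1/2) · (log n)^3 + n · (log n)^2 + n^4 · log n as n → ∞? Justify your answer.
f(n) ∈ Θ(n^4 · log n)

Compare the terms by growth order. For large n, n^a · (log n)^b dominates n^a' · (log n)^b' iff a > a', or (a = a' and b > b'). Ranking the 5 terms shows the dominant one is n^4 · log n. Hence f(n) ∈ Θ(n^4 · log n).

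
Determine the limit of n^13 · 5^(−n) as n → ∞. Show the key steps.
lim = 0

Exponentials with base > 1 dominate every fixed polynomial: for any fixed c, n^c / 5^n → 0 as n → ∞ (e.g. by the ratio test, or by writing 5^n = e^(n ln 5) and noting e^(n ln 5) / n^c → ∞). Hence n^13 · 5^(−n) = n^13 / 5^n → 0.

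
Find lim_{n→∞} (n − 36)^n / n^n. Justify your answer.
lim = e^(−36)

Rewrite as (1 − 36/n)^(n). By the standard limit (1 + x/n)^n → e^x, we have (1 − 36/n)^n → e^(−36), and raising to the 1st power gives e^(−36).
More precisely, ln[(1 − 36/n)^(n)] = n · ln(1 − 36/n) = n · (-36/n + O(1/n^2)) = -36 + O(1/n) → -36.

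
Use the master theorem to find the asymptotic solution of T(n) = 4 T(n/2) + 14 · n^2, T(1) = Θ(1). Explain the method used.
T(n) = Θ(n^2 log n)

log_2 4 = 2, and f(n) = 14 · n^2 = Θ(n^(log_2 4)). This is Case 2 of the master theorem: T(n) = Θ(f(n) · log n) = Θ(n^2 log n).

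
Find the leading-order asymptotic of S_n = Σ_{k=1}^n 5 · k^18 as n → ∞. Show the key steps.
S_n ~ 5 · n^19 / 19

By integral comparison (Euler-Maclaurin), Σ_{k=1}^n 5 · k^18 = 5 · ∫_0^n x^18 dx + O(n^18) = 5 · n^19/19 + O(n^18). (Equivalently, Faulhaber's formula gives the same leading term.)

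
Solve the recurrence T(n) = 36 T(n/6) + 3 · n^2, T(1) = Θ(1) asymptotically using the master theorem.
T(n) = Θ(n^2 log n)

log_6 36 = 2, and f(n) = 3 · n^2 = Θ(n^(log_6 36)). This is Case 2 of the master theorem: T(n) = Θ(f(n) · log n) = Θ(n^2 log n).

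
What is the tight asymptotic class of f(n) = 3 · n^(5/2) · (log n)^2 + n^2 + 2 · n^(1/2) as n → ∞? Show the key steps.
f(n) ∈ Θ(n^(5/2) · (log n)^2)

Compare the terms by growth order. For large n, n^a · (log n)^b dominates n^a' · (log n)^b' iff a > a', or (a = a' and b > b'). Ranking the 3 terms shows the dominant one is 3 · n^(5/2) · (log n)^2. Hence f(n) ∈ Θ(n^(5/2) · (log n)^2).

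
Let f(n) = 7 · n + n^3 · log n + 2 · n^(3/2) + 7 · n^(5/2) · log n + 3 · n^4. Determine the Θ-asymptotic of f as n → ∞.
f(n) ∈ Θ(n^4)

Compare the terms by growth order. For large n, n^a · (log n)^b dominates n^a' · (log n)^b' iff a > a', or (a = a' and b > b'). Ranking the 5 terms shows the dominant one is 3 · n^4. Hence f(n) ∈ Θ(n^4).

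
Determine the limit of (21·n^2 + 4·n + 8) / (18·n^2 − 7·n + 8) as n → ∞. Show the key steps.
lim = 21/18 = 7/6

For large n the leading n^2 terms dominate both numerator and denominator. Dividing top and bottom by n^2, every other term tends to 0, leaving 21/18 = 7/6.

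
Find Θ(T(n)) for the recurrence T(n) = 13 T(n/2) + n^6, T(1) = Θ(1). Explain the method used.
T(n) = Θ(n^6)

log_2 13 ≈ 3.700. f(n) = n^6 dominates n^(log_2 13) since 6 > 3.700, and the regularity condition a·f(n/b) = 13·(n/2)^6 = (13/64)·n^6 ≤ c·f(n) holds with c = 13/64 ≈ 0.203 < 1. So this is Case 3: T(n) = Θ(f(n)) = Θ(n^6).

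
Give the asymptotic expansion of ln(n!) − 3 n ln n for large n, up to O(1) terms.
ln(n!) − 3 n ln n = −2 n ln n − n + (1/2) ln(2π n) + O(1/n)

Stirling: ln((n)!) = n ln(n) − n + (1/2) ln(2π·n) + O(1/n).
Here n ln(n) = n ln n.
Subtract 3n ln n: leading term is (1 − 3) n ln n = −2 n ln n. The next term is −n. Then the (1/2) ln(2π·n) correction.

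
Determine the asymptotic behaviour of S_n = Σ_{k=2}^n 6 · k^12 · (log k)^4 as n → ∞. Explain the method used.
S_n ~ 6 · n^13 · (log n)^4 / 13

By integral comparison, S_n = ∫_1^n 6 · x^12 · (log x)^4 dx + O(n^12 · (log n)^4). For the integral, the leading term of ∫_1^n x^12 (log x)^4 dx is n^13/13 · (log n)^4 (by repeated integration by parts; each step lowers the log-exponent and produces a relatively O(1/log n) correction). Hence S_n ~ 6 · n^13 · (log n)^4 / 13.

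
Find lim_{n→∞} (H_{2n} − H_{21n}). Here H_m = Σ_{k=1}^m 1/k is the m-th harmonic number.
lim = ln(2/21)

Euler-Maclaurin gives H_m = ln m + γ + 1/(2m) + O(1/m^2). The γ and O(1/m) terms cancel in the difference:
  H_{2n} − H_{21n} = ln(2n) − ln(21n) + O(1/n) = ln(2/21) + O(1/n).
Hence the limit is ln(2/21).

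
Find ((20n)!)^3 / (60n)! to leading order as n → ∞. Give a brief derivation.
((20n)!)^3/(60n)! ~ ((2π·20n)^(2/2) / sqrt(3)) · 3^(−3·20n)  →  0

Write N = 20n. Stirling: N! ~ sqrt(2π N)(N/e)^N and (3N)! ~ sqrt(2π·3N)·(3N/e)^(3N).
  (N!)^3/(3N)! ~ (2π N)^(3/2) (N/e)^(3N) / [sqrt(2π·3N) (3N/e)^(3N)]
     = (2π N)^(3/2) / sqrt(2π·3N) · (N/(3N))^(3N)
     = (2π N)^((3−1)/2) / sqrt(3) · 3^(−3N).
Since 3^3 > 1, the factor 3^(−3N) decays exponentially, so the ratio → 0. Substituting N = 20n gives the stated form.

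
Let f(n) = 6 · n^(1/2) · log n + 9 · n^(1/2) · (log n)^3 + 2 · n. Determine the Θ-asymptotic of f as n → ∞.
f(n) ∈ Θ(n)

Compare the terms by growth order. For large n, n^a · (log n)^b dominates n^a' · (log n)^b' iff a > a', or (a = a' and b > b'). Ranking the 3 terms shows the dominant one is 2 · n. Hence f(n) ∈ Θ(n).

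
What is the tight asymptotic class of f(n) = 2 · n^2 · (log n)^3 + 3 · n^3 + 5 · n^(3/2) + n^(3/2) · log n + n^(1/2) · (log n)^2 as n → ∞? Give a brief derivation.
f(n) ∈ Θ(n^3)

Compare the terms by growth order. For large n, n^a · (log n)^b dominates n^a' · (log n)^b' iff a > a', or (a = a' and b > b'). Ranking the 5 terms shows the dominant one is 3 · n^3. Hence f(n) ∈ Θ(n^3).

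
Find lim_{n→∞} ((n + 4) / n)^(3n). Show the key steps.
lim = e^12

Rewrite as (1 + 4/n)^(3n). By the standard limit (1 + x/n)^n → e^x, we have (1 + 4/n)^n → e^4, and raising to the 3rd power gives e^12.
More precisely, ln[(1 + 4/n)^(3n)] = 3n · ln(1 + 4/n) = 3n · (4/n + O(1/n^2)) = 12 + O(1/n) → 12.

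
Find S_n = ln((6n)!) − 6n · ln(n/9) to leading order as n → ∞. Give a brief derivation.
S_n ~ 6n · (ln 54 − 1) + O(ln n)

Stirling: ln((6n)!) = 6n ln(6n) − 6n + O(ln n).
  S_n = 6n ln(6n) − 6n − 6n ln(n/9) + O(ln n)
      = 6n ln(6n) − 6n ln n + 6n ln 9 − 6n + O(ln n)
      = 6n ln 6 + 6n ln 9 − 6n + O(ln n)
      = 6n (ln 54 − 1) + O(ln n).
Numerically ln(54) − 1 ≈ 2.9890.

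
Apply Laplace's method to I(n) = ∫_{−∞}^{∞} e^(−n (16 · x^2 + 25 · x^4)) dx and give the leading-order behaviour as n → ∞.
I(n) ~ sqrt(π/(16n))

φ(x) = 16 · x^2 + 25 · x^4 has its unique global minimum at x* = 0 (since φ'(x) = 32x + 100x^3 = 0 only at x = 0 for real x with both coefficients positive, and φ → ∞ as |x| → ∞). At x* = 0, φ(0) = 0 and φ''(0) = 32. Laplace's method then gives
  I(n) ~ sqrt(2π / (n · φ''(0))) · e^(−n φ(0)) = sqrt(2π / (32n)) = sqrt(π/(16n)).
The 25 · x^4 term contributes only at subleading order (an O(1/n) relative correction).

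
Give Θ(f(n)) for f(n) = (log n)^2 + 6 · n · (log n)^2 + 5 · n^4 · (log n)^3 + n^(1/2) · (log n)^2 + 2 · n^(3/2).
f(n) ∈ Θ(n^4 · (log n)^3)

Compare the terms by growth order. For large n, n^a · (log n)^b dominates n^a' · (log n)^b' iff a > a', or (a = a' and b > b'). Ranking the 5 terms shows the dominant one is 5 · n^4 · (log n)^3. Hence f(n) ∈ Θ(n^4 · (log n)^3).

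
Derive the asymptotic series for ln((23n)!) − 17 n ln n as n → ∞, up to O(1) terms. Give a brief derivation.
ln((23n)!) − 17 n ln n = 6 n ln n + 23(ln 23 − 1) n + (1/2) ln(2π·23n) + O(1/n)

Stirling: ln((23n)!) = 23n ln(23n) − 23n + (1/2) ln(2π·23n) + O(1/n).
Expand 23n ln(23n) = 23n (ln n + ln 23) = 23n ln n + 23n ln 23.
Subtract 17n ln n: leading term is (23 − 17) n ln n = 6 n ln n. The next term is 23n ln 23 − 23n = 23(ln 23 − 1) n. Then the (1/2) ln(2π·23n) correction.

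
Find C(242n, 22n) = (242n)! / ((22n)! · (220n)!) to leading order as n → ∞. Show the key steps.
C(242n, 22n) ~ (285311670611/10000000000)^(22n) · sqrt(11/(20π·22n))

Write N = 22n. Apply Stirling to each factorial:
  (11N)! ~ sqrt(2π·11N) · (11N/e)^(11N),
  N! ~ sqrt(2π N) · (N/e)^N,
  (10N)! ~ sqrt(2π·10N) · (10N/e)^(10N).
The exponential factors combine to (11N)^(11N) / (N^N · (10N)^(10N)) = 11^(11N)/10^(10N) = (11^11/10^10)^N = (285311670611/10000000000)^N.
The square-root prefactors combine to sqrt(2π·11N) / (sqrt(2π N)·sqrt(2π·10N)) = sqrt(11 / (2π·10·N)) = sqrt(11/(20π·22n)).
Substituting N = 22n: C(242n, 22n) ~ (285311670611/10000000000)^(22n) · sqrt(11/(20π·22n)).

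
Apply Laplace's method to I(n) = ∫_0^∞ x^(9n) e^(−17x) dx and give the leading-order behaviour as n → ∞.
I(n) ~ (sqrt(2π·9n) / 17) · (9n/(17e))^(9n)

Write the integrand as exp(9n ln x − 17x) and set f(x) = 9n ln x − 17x. Then f'(x) = 9n/x − 17 = 0 at x* = 9n/17, and f''(x*) = −9n/x*^2 = −17^2/(9n). Laplace's method (interior maximum) gives
  I(n) ~ e^(f(x*)) · sqrt(2π / |f''(x*)|)
        = exp(9n ln(9n/17) − 9n) · sqrt(2π · 9n / 17^2)
        = (9n/17)^(9n) e^(−9n) · sqrt(2π·9n) / 17
        = (sqrt(2π·9n) / 17) · (9n/(17e))^(9n).
This matches Γ(9n+1)/17^(9n+1) with Stirling applied to Γ.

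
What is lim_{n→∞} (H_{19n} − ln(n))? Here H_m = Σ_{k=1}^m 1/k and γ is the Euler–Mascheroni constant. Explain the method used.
lim = ln 19 + γ

By Euler-Maclaurin, H_m = ln m + γ + O(1/m). So
  H_{19n} − ln(n) = ln(19n) + γ − ln(n) + O(1/n)
                       = ln(19/1) + γ + O(1/n).
Hence the limit is ln(19/1) + γ.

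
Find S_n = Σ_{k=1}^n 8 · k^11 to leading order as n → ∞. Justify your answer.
S_n ~ 2 · n^12 / 3

By integral comparison (Euler-Maclaurin), Σ_{k=1}^n 8 · k^11 = 8 · ∫_0^n x^11 dx + O(n^11) = 8 · n^12/12 = 2 · n^12 / 3 + O(n^11). (Equivalently, Faulhaber's formula gives the same leading term.)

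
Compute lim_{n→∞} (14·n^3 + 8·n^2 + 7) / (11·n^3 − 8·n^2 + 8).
lim = 14/11

For large n the leading n^3 terms dominate both numerator and denominator. Dividing top and bottom by n^3, every other term tends to 0, leaving 14/11.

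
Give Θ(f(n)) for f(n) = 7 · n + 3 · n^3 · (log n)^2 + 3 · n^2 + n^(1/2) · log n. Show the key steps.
f(n) ∈ Θ(n^3 · (log n)^2)

Compare the terms by growth order. For large n, n^a · (log n)^b dominates n^a' · (log n)^b' iff a > a', or (a = a' and b > b'). Ranking the 4 terms shows the dominant one is 3 · n^3 · (log n)^2. Hence f(n) ∈ Θ(n^3 · (log n)^2).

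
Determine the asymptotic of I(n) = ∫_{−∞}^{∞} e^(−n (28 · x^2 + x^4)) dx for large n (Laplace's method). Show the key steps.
I(n) ~ sqrt(π/(28n))

φ(x) = 28 · x^2 + x^4 has its unique global minimum at x* = 0 (since φ'(x) = 56x + 4x^3 = 0 only at x = 0 for real x with both coefficients positive, and φ → ∞ as |x| → ∞). At x* = 0, φ(0) = 0 and φ''(0) = 56. Laplace's method then gives
  I(n) ~ sqrt(2π / (n · φ''(0))) · e^(−n φ(0)) = sqrt(2π / (56n)) = sqrt(π/(28n)).
The x^4 term contributes only at subleading order (an O(1/n) relative correction).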